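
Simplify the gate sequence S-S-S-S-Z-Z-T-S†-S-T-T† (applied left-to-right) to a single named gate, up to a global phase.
T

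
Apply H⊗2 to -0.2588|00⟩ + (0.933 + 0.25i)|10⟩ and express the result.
(0.3371 + 0.125i)|00⟩ + (0.3371 + 0.125i)|01⟩ + (-0.5959 - 0.125i)|10⟩ + (-0.5959 - 0.125i)|11⟩

H⊗2 gives amp(|y⟩) = (1/2) Σ_x (−1)^(x·y) amp(|x⟩), where x·y is the number of positions in which both x and y have a 1.
|00⟩: (-0.2588 + (0.933 + 0.25i))/2 = (0.3371 + 0.125i)
|01⟩: (-0.2588 + (0.933 + 0.25i))/2 = (0.3371 + 0.125i)
|10⟩: (-0.2588 - (0.933 + 0.25i))/2 = (-0.5959 - 0.125i)
|11⟩: (-0.2588 - (0.933 + 0.25i))/2 = (-0.5959 - 0.125i)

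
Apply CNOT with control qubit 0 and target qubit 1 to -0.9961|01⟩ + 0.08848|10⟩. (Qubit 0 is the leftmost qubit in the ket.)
-0.9961|01⟩ + 0.08848|11⟩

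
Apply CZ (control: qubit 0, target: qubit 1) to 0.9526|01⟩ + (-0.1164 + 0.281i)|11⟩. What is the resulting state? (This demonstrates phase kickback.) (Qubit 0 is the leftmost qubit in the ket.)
0.9526|01⟩ + (0.1164 - 0.281i)|11⟩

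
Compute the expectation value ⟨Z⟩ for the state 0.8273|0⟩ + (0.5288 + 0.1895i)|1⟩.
0.3689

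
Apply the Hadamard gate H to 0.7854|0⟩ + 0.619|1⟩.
0.9931|0⟩ + 0.1177|1⟩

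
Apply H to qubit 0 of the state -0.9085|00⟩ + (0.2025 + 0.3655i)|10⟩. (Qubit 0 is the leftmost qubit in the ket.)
(-0.4992 + 0.2584i)|00⟩ + (-0.7856 - 0.2584i)|10⟩

H on qubit 0 mixes each pair of kets that differ only in qubit 0: amplitudes (a, b) of (|…0…⟩, |…1…⟩) become ((a + b)/√2, (a − b)/√2). Kets absent from the input have amplitude 0.
(|00⟩, |10⟩): (a, b) = (-0.9085, (0.2025 + 0.3655i)) → ((-0.4992 + 0.2584i), (-0.7856 - 0.2584i))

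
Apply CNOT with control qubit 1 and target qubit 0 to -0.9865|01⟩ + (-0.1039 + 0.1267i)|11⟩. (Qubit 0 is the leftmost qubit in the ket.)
(-0.1039 + 0.1267i)|01⟩ - 0.9865|11⟩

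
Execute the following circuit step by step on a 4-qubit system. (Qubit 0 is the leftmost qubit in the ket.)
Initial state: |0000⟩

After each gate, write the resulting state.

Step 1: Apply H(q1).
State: 1/√2|0000⟩ + 1/√2|0100⟩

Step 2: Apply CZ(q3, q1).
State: 1/√2|0000⟩ + 1/√2|0100⟩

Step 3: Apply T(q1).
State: 1/√2|0000⟩ + (1/2 + (1/2)i)|0100⟩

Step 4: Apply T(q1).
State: 1/√2|0000⟩ + (1/√2)i|0100⟩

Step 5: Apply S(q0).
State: 1/√2|0000⟩ + (1/√2)i|0100⟩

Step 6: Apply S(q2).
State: 1/√2|0000⟩ + (1/√2)i|0100⟩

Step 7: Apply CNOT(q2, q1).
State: 1/√2|0000⟩ + (1/√2)i|0100⟩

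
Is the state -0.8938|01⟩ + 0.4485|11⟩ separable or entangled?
Separable

Writing the state as a|00⟩ + b|01⟩ + c|10⟩ + d|11⟩, it is a product state iff ad − bc = 0.
Here (a, b, c, d) = (0, -0.8938, 0, 0.4485): ad − bc = (0)(0.4485) − (-0.8938)(0) = 0, so the state is separable.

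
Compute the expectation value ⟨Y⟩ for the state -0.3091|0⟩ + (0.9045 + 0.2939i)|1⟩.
-0.1817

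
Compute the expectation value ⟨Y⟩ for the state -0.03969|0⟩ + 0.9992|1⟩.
0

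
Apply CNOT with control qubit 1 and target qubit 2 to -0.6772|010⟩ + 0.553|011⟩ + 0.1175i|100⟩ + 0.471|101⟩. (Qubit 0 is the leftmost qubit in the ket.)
0.553|010⟩ - 0.6772|011⟩ + 0.1175i|100⟩ + 0.471|101⟩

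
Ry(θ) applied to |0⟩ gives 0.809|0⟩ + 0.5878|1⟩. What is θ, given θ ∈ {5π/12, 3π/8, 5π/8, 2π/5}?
2π/5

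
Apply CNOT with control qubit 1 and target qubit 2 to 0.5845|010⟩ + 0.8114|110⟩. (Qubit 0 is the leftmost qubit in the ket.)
0.5845|011⟩ + 0.8114|111⟩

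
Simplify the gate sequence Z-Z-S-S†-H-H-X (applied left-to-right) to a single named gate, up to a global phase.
X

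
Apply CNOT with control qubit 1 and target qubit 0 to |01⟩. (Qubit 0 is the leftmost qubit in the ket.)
|11⟩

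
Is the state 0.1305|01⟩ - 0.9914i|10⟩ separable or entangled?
Entangled

Writing the state as a|00⟩ + b|01⟩ + c|10⟩ + d|11⟩, it is a product state iff ad − bc = 0.
Here (a, b, c, d) = (0, 0.1305, -0.9914i, 0): ad − bc = (0)(0) − (0.1305)(-0.9914i) = 0.1294i ≠ 0, so the state is entangled.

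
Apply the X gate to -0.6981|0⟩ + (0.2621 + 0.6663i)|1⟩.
(0.2621 + 0.6663i)|0⟩ - 0.6981|1⟩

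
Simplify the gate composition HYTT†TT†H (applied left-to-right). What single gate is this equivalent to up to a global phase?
Y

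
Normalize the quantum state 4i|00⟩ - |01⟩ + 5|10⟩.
0.6172i|00⟩ - 0.1543|01⟩ + 0.7715|10⟩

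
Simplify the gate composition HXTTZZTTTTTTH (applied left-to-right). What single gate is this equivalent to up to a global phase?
Z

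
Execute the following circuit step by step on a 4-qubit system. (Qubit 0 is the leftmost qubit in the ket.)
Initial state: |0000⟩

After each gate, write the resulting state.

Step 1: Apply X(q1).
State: |0100⟩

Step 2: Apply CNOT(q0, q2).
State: |0100⟩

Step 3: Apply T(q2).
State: |0100⟩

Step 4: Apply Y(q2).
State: i|0110⟩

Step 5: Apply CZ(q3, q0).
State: i|0110⟩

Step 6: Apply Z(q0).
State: i|0110⟩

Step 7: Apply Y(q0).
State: -|1110⟩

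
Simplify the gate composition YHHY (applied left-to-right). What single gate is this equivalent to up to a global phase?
I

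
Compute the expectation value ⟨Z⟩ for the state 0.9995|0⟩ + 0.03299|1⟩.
0.9979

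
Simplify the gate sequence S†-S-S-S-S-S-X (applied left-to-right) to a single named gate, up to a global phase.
X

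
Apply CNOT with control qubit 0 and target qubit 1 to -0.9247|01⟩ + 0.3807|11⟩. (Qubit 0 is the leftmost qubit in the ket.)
-0.9247|01⟩ + 0.3807|10⟩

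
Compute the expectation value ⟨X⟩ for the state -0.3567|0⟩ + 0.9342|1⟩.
-0.6665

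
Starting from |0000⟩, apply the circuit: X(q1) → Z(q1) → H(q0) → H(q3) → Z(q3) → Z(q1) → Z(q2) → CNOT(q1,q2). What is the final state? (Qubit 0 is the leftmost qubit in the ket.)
1/2|0110⟩ - 1/2|0111⟩ + 1/2|1110⟩ - 1/2|1111⟩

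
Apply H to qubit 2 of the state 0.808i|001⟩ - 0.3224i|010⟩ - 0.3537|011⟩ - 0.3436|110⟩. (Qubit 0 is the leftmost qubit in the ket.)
0.5713i|000⟩ - 0.5713i|001⟩ + (-0.2501 - 0.228i)|010⟩ + (0.2501 - 0.228i)|011⟩ - 0.243|110⟩ - 0.243|111⟩

H on qubit 2 mixes each pair of kets that differ only in qubit 2: amplitudes (a, b) of (|…0…⟩, |…1…⟩) become ((a + b)/√2, (a − b)/√2). Kets absent from the input have amplitude 0.
(|000⟩, |001⟩): (a, b) = (0, 0.808i) → (0.5713i, -0.5713i)
(|010⟩, |011⟩): (a, b) = (-0.3224i, -0.3537) → ((-0.2501 - 0.228i), (0.2501 - 0.228i))
(|110⟩, |111⟩): (a, b) = (-0.3436, 0) → (-0.243, -0.243)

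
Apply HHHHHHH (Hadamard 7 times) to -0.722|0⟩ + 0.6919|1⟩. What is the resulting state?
-0.02128|0⟩ - 0.9998|1⟩

H² = I, so H^7 = H: a single Hadamard. With (a, b) = (-0.722, 0.6919), H gives ((a + b)/√2, (a − b)/√2) = (-0.02128, -0.9998).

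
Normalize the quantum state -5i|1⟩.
-i|1⟩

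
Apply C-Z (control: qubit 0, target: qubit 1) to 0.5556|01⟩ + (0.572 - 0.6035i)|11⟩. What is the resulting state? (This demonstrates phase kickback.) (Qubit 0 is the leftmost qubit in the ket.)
0.5556|01⟩ + (-0.572 + 0.6035i)|11⟩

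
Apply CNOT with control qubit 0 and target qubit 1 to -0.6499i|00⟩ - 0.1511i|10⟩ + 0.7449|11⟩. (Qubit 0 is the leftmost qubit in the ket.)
-0.6499i|00⟩ + 0.7449|10⟩ - 0.1511i|11⟩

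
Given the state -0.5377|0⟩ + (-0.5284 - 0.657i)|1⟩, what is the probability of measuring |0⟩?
0.2891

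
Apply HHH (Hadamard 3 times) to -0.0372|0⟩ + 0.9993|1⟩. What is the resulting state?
0.6803|0⟩ - 0.7329|1⟩

H² = I, so H^3 = H: a single Hadamard. With (a, b) = (-0.0372, 0.9993), H gives ((a + b)/√2, (a − b)/√2) = (0.6803, -0.7329).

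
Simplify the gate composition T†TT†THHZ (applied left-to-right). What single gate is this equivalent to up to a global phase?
Z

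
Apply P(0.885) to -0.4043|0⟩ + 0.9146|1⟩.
-0.4043|0⟩ + (0.5792 + 0.7078i)|1⟩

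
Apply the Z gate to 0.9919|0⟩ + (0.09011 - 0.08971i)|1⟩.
0.9919|0⟩ + (-0.09011 + 0.08971i)|1⟩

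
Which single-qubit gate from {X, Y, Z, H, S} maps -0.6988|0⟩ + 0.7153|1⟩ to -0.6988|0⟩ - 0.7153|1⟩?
Z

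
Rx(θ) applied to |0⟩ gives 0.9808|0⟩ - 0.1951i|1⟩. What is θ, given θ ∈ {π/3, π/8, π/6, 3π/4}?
π/8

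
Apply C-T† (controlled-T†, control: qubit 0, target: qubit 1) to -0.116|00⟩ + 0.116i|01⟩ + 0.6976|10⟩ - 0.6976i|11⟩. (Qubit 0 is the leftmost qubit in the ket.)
-0.116|00⟩ + 0.116i|01⟩ + 0.6976|10⟩ + (-0.4933 - 0.4933i)|11⟩

C-T† leaves the control-|0⟩ kets |00⟩, |01⟩ unchanged and applies T† to qubit 1 on the control-|1⟩ pair (|10⟩, |11⟩).
T† = [[1, 0], [0, (1/√2 - (1/√2)i)]].
With a = amp(|10⟩) = 0.6976 and b = amp(|11⟩) = -0.6976i:
new amp(|10⟩) = (1)·a = 0.6976
new amp(|11⟩) = (1/√2 - (1/√2)i)·b = (-0.4933 - 0.4933i)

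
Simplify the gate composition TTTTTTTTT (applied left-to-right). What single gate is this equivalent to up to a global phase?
T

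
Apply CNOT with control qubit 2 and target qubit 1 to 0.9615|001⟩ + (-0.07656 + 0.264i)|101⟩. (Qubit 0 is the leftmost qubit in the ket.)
0.9615|011⟩ + (-0.07656 + 0.264i)|111⟩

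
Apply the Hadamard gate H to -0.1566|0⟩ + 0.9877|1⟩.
0.5877|0⟩ - 0.8091|1⟩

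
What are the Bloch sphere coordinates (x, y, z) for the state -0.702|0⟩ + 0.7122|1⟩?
(-0.9999, 0, -0.01442)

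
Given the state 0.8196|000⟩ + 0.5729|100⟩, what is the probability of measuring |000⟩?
0.6717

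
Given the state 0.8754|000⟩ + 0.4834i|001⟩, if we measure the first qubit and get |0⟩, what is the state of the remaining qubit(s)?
0.8754|00⟩ + 0.4834i|01⟩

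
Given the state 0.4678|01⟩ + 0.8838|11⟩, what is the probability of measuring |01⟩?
0.2188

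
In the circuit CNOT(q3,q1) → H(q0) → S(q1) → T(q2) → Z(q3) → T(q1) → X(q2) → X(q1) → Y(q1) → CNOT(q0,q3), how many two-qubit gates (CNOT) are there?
2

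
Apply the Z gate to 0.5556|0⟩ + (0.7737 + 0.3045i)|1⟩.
0.5556|0⟩ + (-0.7737 - 0.3045i)|1⟩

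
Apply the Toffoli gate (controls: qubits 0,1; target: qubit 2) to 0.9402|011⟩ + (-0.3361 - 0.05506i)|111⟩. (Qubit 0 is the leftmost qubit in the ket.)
0.9402|011⟩ + (-0.3361 - 0.05506i)|110⟩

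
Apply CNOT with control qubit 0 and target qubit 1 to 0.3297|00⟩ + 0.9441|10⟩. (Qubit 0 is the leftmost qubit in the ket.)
0.3297|00⟩ + 0.9441|11⟩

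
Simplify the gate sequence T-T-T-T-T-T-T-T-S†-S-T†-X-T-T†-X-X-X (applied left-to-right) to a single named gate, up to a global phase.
T†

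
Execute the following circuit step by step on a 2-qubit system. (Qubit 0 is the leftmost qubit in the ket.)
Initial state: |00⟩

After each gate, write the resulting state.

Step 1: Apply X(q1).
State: |01⟩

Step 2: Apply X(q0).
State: |11⟩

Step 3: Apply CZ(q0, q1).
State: -|11⟩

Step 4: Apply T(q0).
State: (-1/√2 - (1/√2)i)|11⟩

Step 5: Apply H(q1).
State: (-1/2 - (1/2)i)|10⟩ + (1/2 + (1/2)i)|11⟩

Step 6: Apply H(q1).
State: (-1/√2 - (1/√2)i)|11⟩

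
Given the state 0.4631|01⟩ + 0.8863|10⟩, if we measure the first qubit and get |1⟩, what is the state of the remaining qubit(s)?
|0⟩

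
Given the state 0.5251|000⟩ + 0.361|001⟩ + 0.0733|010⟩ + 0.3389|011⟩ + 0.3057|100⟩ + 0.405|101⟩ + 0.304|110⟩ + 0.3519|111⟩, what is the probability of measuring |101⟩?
0.164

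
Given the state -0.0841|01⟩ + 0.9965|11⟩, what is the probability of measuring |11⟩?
0.993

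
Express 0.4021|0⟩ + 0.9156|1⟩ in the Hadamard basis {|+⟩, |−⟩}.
0.9318|+⟩ - 0.3631|−⟩

With |ψ⟩ = α|0⟩ + β|1⟩, the Hadamard-basis coefficients are ⟨+|ψ⟩ = (α + β)/√2 and ⟨−|ψ⟩ = (α − β)/√2.
Here α = 0.4021, β = 0.9156: (α + β)/√2 = 0.9318, (α − β)/√2 = -0.3631.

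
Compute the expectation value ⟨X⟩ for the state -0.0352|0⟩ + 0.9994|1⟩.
-0.07036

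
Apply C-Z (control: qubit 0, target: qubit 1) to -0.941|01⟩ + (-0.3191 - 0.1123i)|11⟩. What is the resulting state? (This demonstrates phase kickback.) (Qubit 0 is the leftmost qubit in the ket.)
-0.941|01⟩ + (0.3191 + 0.1123i)|11⟩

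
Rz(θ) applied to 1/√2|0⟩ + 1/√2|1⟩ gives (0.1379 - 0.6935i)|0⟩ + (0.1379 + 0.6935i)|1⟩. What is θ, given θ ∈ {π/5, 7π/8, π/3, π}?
7π/8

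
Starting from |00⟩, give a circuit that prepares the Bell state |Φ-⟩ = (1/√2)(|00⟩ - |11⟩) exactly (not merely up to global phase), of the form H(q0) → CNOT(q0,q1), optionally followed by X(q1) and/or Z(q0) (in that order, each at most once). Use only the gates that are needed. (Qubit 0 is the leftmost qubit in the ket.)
H(q0) → CNOT(q0,q1) → Z(q0)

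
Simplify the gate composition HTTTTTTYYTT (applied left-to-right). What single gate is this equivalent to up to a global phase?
H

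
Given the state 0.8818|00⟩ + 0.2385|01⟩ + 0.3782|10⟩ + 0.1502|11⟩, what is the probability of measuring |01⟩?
0.05688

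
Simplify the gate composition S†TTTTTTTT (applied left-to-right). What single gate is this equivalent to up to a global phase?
S†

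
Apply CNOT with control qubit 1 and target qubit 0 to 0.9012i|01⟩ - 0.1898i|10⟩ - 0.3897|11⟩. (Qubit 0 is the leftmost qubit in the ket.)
-0.3897|01⟩ - 0.1898i|10⟩ + 0.9012i|11⟩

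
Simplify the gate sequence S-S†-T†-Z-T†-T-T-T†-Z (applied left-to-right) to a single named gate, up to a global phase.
T†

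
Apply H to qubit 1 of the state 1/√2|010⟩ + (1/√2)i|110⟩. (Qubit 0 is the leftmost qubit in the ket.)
1/2|000⟩ - 1/2|010⟩ + (1/2)i|100⟩ - (1/2)i|110⟩

H on qubit 1 mixes each pair of kets that differ only in qubit 1: amplitudes (a, b) of (|…0…⟩, |…1…⟩) become ((a + b)/√2, (a − b)/√2). Kets absent from the input have amplitude 0.
(|000⟩, |010⟩): (a, b) = (0, 1/√2) → (1/2, -1/2)
(|100⟩, |110⟩): (a, b) = (0, (1/√2)i) → ((1/2)i, -(1/2)i)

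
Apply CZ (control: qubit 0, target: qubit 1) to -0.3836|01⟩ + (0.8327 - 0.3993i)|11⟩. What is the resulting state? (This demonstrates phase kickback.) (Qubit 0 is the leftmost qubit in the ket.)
-0.3836|01⟩ + (-0.8327 + 0.3993i)|11⟩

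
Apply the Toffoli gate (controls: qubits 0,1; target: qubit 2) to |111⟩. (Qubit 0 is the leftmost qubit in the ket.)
|110⟩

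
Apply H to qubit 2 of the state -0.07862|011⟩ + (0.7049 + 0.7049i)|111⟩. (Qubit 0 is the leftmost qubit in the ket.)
-0.05559|010⟩ + 0.05559|011⟩ + (0.4984 + 0.4984i)|110⟩ + (-0.4984 - 0.4984i)|111⟩

H on qubit 2 mixes each pair of kets that differ only in qubit 2: amplitudes (a, b) of (|…0…⟩, |…1…⟩) become ((a + b)/√2, (a − b)/√2). Kets absent from the input have amplitude 0.
(|010⟩, |011⟩): (a, b) = (0, -0.07862) → (-0.05559, 0.05559)
(|110⟩, |111⟩): (a, b) = (0, (0.7049 + 0.7049i)) → ((0.4984 + 0.4984i), (-0.4984 - 0.4984i))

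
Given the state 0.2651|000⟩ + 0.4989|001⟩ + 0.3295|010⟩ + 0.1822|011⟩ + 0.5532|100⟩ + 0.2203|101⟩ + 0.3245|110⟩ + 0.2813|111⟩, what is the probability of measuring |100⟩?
0.306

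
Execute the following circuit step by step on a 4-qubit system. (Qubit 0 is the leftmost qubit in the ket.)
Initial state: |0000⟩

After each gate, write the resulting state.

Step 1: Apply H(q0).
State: 1/√2|0000⟩ + 1/√2|1000⟩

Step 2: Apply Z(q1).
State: 1/√2|0000⟩ + 1/√2|1000⟩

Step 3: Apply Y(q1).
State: (1/√2)i|0100⟩ + (1/√2)i|1100⟩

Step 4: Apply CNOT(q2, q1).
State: (1/√2)i|0100⟩ + (1/√2)i|1100⟩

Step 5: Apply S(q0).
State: (1/√2)i|0100⟩ - 1/√2|1100⟩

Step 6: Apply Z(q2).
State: (1/√2)i|0100⟩ - 1/√2|1100⟩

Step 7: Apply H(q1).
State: (1/2)i|0000⟩ - (1/2)i|0100⟩ - 1/2|1000⟩ + 1/2|1100⟩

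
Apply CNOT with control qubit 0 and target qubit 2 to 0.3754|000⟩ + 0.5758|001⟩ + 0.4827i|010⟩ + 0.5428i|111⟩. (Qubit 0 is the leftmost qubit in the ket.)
0.3754|000⟩ + 0.5758|001⟩ + 0.4827i|010⟩ + 0.5428i|110⟩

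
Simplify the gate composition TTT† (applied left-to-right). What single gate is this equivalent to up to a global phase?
T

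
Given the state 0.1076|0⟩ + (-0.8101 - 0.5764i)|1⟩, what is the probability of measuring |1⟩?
0.9885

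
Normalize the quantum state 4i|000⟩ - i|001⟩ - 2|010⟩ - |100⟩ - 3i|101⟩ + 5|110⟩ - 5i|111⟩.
0.4444i|000⟩ - 0.1111i|001⟩ - 0.2222|010⟩ - 0.1111|100⟩ - 0.3333i|101⟩ + 0.5556|110⟩ - 0.5556i|111⟩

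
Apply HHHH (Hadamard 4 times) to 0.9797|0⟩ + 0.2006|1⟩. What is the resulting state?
0.9797|0⟩ + 0.2006|1⟩

H² = I, so an even number of Hadamards cancels: H^4 = I and the state is unchanged.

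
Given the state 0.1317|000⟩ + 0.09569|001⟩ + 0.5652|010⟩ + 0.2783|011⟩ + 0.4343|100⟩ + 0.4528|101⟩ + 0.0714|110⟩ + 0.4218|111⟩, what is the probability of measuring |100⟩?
0.1886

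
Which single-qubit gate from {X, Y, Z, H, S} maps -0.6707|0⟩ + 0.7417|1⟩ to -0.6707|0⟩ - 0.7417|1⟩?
Z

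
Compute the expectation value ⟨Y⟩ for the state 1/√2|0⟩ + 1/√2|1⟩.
0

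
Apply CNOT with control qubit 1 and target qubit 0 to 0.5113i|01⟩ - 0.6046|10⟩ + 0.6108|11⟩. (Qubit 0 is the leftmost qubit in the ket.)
0.6108|01⟩ - 0.6046|10⟩ + 0.5113i|11⟩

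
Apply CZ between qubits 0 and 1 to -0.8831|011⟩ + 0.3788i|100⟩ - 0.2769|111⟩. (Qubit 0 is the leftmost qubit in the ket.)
-0.8831|011⟩ + 0.3788i|100⟩ + 0.2769|111⟩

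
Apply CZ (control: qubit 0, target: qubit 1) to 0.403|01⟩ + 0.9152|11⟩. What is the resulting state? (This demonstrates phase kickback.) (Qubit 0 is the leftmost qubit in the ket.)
0.403|01⟩ - 0.9152|11⟩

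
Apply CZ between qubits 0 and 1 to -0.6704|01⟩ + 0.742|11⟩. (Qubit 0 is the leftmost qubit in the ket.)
-0.6704|01⟩ - 0.742|11⟩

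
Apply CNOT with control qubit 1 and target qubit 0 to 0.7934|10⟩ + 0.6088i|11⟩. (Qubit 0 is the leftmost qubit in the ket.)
0.6088i|01⟩ + 0.7934|10⟩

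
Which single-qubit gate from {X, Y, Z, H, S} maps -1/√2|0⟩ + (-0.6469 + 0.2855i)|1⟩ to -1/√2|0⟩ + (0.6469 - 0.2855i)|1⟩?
Z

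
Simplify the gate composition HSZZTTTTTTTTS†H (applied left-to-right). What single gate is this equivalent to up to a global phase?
I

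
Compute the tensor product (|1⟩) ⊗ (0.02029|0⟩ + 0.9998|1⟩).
0.02029|10⟩ + 0.9998|11⟩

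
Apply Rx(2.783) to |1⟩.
-0.984i|0⟩ + 0.1783|1⟩

Rx(2.783) = [[cos(θ/2), −i·sin(θ/2)], [−i·sin(θ/2), cos(θ/2)]]; θ = 2.783, cos(θ/2) ≈ 0.178337, sin(θ/2) ≈ 0.983969.
With a = amp(|0⟩) = 0 and b = amp(|1⟩) = 1:
new amp(|0⟩) = (0.178337)·a + (-0.983969i)·b = -0.984i
new amp(|1⟩) = (-0.983969i)·a + (0.178337)·b = 0.1783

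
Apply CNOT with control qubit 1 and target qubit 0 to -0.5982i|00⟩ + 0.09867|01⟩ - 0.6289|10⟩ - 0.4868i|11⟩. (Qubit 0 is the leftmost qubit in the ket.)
-0.5982i|00⟩ - 0.4868i|01⟩ - 0.6289|10⟩ + 0.09867|11⟩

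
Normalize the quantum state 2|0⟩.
|0⟩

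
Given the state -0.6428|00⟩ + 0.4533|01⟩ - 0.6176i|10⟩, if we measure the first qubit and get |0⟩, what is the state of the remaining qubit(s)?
-0.8172|0⟩ + 0.5763|1⟩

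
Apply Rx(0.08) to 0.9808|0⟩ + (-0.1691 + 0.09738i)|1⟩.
(0.9839 + 0.006762i)|0⟩ + (-0.169 + 0.05808i)|1⟩

Rx(0.08) = [[cos(θ/2), −i·sin(θ/2)], [−i·sin(θ/2), cos(θ/2)]]; θ = 0.08, cos(θ/2) ≈ 0.9992, sin(θ/2) ≈ 0.0399893.
With a = amp(|0⟩) = 0.9808 and b = amp(|1⟩) = (-0.1691 + 0.09738i):
new amp(|0⟩) = (0.9992)·a + (-0.0399893i)·b = (0.9839 + 0.006762i)
new amp(|1⟩) = (-0.0399893i)·a + (0.9992)·b = (-0.169 + 0.05808i)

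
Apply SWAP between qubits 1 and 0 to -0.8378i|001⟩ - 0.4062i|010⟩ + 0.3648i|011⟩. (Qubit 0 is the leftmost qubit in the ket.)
-0.8378i|001⟩ - 0.4062i|100⟩ + 0.3648i|101⟩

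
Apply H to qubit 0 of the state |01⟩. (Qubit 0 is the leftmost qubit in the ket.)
1/√2|01⟩ + 1/√2|11⟩

H on qubit 0 mixes each pair of kets that differ only in qubit 0: amplitudes (a, b) of (|…0…⟩, |…1…⟩) become ((a + b)/√2, (a − b)/√2). Kets absent from the input have amplitude 0.
(|01⟩, |11⟩): (a, b) = (1, 0) → (1/√2, 1/√2)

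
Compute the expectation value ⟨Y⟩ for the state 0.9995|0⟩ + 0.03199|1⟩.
0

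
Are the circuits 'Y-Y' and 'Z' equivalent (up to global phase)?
No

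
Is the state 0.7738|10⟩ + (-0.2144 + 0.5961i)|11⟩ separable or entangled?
Separable

Writing the state as a|00⟩ + b|01⟩ + c|10⟩ + d|11⟩, it is a product state iff ad − bc = 0.
Here (a, b, c, d) = (0, 0, 0.7738, (-0.2144 + 0.5961i)): ad − bc = (0)(-0.2144 + 0.5961i) − (0)(0.7738) = 0, so the state is separable.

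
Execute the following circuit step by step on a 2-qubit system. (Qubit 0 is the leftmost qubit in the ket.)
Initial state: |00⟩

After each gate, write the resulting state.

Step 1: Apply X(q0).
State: |10⟩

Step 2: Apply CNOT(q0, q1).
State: |11⟩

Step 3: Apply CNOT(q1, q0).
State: |01⟩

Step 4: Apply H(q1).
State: 1/√2|00⟩ - 1/√2|01⟩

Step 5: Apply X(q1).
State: -1/√2|00⟩ + 1/√2|01⟩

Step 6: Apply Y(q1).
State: -(1/√2)i|00⟩ - (1/√2)i|01⟩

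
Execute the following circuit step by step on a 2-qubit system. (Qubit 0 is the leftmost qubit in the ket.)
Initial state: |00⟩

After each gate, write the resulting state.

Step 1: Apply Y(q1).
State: i|01⟩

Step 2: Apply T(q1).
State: (-1/√2 + (1/√2)i)|01⟩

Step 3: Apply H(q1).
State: (-1/2 + (1/2)i)|00⟩ + (1/2 - (1/2)i)|01⟩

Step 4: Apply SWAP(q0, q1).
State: (-1/2 + (1/2)i)|00⟩ + (1/2 - (1/2)i)|10⟩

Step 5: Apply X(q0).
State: (1/2 - (1/2)i)|00⟩ + (-1/2 + (1/2)i)|10⟩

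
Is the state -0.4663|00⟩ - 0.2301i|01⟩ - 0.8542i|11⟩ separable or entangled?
Entangled

Writing the state as a|00⟩ + b|01⟩ + c|10⟩ + d|11⟩, it is a product state iff ad − bc = 0.
Here (a, b, c, d) = (-0.4663, -0.2301i, 0, -0.8542i): ad − bc = (-0.4663)(-0.8542i) − (-0.2301i)(0) = 0.3983i ≠ 0, so the state is entangled.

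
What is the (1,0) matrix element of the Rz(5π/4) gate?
0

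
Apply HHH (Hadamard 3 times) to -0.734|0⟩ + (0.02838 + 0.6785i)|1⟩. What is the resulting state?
(-0.4989 + 0.4798i)|0⟩ + (-0.5391 - 0.4798i)|1⟩

H² = I, so H^3 = H: a single Hadamard. With (a, b) = (-0.734, (0.02838 + 0.6785i)), H gives ((a + b)/√2, (a − b)/√2) = ((-0.4989 + 0.4798i), (-0.5391 - 0.4798i)).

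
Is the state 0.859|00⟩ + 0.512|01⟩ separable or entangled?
Separable

Writing the state as a|00⟩ + b|01⟩ + c|10⟩ + d|11⟩, it is a product state iff ad − bc = 0.
Here (a, b, c, d) = (0.859, 0.512, 0, 0): ad − bc = (0.859)(0) − (0.512)(0) = 0, so the state is separable.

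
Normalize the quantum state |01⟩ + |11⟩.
1/√2|01⟩ + 1/√2|11⟩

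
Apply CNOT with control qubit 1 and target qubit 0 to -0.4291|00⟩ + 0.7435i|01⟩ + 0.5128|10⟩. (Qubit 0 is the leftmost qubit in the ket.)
-0.4291|00⟩ + 0.5128|10⟩ + 0.7435i|11⟩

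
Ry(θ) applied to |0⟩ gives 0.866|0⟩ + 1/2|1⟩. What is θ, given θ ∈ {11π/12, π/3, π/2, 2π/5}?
π/3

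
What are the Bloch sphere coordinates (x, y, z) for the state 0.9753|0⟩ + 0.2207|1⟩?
(0.4305, 0, 0.9025)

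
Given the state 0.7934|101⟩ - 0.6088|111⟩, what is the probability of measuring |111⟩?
0.3706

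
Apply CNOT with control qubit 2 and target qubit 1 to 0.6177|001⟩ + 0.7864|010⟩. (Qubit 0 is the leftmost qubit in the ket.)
0.7864|010⟩ + 0.6177|011⟩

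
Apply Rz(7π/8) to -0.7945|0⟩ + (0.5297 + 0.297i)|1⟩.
(-0.155 + 0.7792i)|0⟩ + (-0.188 + 0.5775i)|1⟩

Rz(7π/8) = [[e^(−iθ/2), 0], [0, e^(iθ/2)]] with e^(±iθ/2) = cos(θ/2) ± i·sin(θ/2); θ = 7π/8, cos(θ/2) ≈ 0.19509, sin(θ/2) ≈ 0.980785.
With a = amp(|0⟩) = -0.7945 and b = amp(|1⟩) = (0.5297 + 0.297i):
new amp(|0⟩) = (0.19509 - 0.980785i)·a = (-0.155 + 0.7792i)
new amp(|1⟩) = (0.19509 + 0.980785i)·b = (-0.188 + 0.5775i)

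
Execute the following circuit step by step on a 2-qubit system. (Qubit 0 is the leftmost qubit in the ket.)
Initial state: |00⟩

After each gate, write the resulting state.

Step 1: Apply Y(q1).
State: i|01⟩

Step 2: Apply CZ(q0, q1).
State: i|01⟩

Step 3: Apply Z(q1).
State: -i|01⟩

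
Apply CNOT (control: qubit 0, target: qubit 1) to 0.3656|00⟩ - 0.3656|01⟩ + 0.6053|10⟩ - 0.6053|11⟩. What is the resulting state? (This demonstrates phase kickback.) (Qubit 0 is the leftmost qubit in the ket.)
0.3656|00⟩ - 0.3656|01⟩ - 0.6053|10⟩ + 0.6053|11⟩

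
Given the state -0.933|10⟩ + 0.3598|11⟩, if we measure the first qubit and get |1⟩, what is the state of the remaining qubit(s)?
-0.933|0⟩ + 0.3598|1⟩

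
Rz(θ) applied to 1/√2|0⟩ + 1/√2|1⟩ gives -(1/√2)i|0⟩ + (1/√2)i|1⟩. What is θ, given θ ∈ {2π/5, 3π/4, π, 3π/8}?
π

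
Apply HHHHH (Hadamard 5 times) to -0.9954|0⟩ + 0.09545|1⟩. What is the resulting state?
-0.6364|0⟩ - 0.7713|1⟩

H² = I, so H^5 = H: a single Hadamard. With (a, b) = (-0.9954, 0.09545), H gives ((a + b)/√2, (a − b)/√2) = (-0.6364, -0.7713).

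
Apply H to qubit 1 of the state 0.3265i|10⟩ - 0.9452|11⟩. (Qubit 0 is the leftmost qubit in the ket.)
(-0.6684 + 0.2309i)|10⟩ + (0.6684 + 0.2309i)|11⟩

H on qubit 1 mixes each pair of kets that differ only in qubit 1: amplitudes (a, b) of (|…0…⟩, |…1…⟩) become ((a + b)/√2, (a − b)/√2). Kets absent from the input have amplitude 0.
(|10⟩, |11⟩): (a, b) = (0.3265i, -0.9452) → ((-0.6684 + 0.2309i), (0.6684 + 0.2309i))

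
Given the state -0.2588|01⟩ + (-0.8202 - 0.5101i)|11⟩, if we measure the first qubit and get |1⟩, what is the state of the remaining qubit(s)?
(-0.8492 - 0.5281i)|1⟩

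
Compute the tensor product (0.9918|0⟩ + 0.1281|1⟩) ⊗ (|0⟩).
0.9918|00⟩ + 0.1281|10⟩

amp(|b₁b₂…⟩) = product of the factor amplitudes for bits b₁, b₂, …; only kets whose every factor amplitude is nonzero survive.
|00⟩: (0.9918)(1) = 0.9918
|10⟩: (0.1281)(1) = 0.1281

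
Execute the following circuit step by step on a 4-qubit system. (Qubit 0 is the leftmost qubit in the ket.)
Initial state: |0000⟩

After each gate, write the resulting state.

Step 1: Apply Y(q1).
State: i|0100⟩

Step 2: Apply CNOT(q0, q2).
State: i|0100⟩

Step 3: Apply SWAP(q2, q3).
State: i|0100⟩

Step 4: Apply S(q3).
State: i|0100⟩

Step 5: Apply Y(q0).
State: -|1100⟩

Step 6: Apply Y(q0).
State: i|0100⟩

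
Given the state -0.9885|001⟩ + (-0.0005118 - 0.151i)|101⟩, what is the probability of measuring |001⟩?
0.9771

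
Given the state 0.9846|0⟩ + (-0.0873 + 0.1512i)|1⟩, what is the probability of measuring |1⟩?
0.03048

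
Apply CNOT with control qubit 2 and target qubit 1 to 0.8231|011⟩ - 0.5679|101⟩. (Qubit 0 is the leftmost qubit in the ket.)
0.8231|001⟩ - 0.5679|111⟩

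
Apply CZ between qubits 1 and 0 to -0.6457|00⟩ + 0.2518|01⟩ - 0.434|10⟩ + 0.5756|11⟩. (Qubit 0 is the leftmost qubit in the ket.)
-0.6457|00⟩ + 0.2518|01⟩ - 0.434|10⟩ - 0.5756|11⟩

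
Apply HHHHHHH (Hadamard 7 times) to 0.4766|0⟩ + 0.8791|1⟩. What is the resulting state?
0.9586|0⟩ - 0.2846|1⟩

H² = I, so H^7 = H: a single Hadamard. With (a, b) = (0.4766, 0.8791), H gives ((a + b)/√2, (a − b)/√2) = (0.9586, -0.2846).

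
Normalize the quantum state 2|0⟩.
|0⟩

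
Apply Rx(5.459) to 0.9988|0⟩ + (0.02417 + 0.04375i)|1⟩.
(-0.8977 - 0.009681i)|0⟩ + (-0.02215 - 0.4401i)|1⟩

Rx(5.459) = [[cos(θ/2), −i·sin(θ/2)], [−i·sin(θ/2), cos(θ/2)]]; θ = 5.459, cos(θ/2) ≈ -0.916285, sin(θ/2) ≈ 0.400528.
With a = amp(|0⟩) = 0.9988 and b = amp(|1⟩) = (0.02417 + 0.04375i):
new amp(|0⟩) = (-0.916285)·a + (-0.400528i)·b = (-0.8977 - 0.009681i)
new amp(|1⟩) = (-0.400528i)·a + (-0.916285)·b = (-0.02215 - 0.4401i)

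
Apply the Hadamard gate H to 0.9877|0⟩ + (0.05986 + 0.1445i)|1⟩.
(0.7407 + 0.1022i)|0⟩ + (0.6561 - 0.1022i)|1⟩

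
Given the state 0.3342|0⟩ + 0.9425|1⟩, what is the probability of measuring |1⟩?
0.8883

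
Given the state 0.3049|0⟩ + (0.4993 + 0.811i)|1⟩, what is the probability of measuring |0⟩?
0.09296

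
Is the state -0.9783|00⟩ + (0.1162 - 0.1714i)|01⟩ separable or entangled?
Separable

Writing the state as a|00⟩ + b|01⟩ + c|10⟩ + d|11⟩, it is a product state iff ad − bc = 0.
Here (a, b, c, d) = (-0.9783, (0.1162 - 0.1714i), 0, 0): ad − bc = (-0.9783)(0) − (0.1162 - 0.1714i)(0) = 0, so the state is separable.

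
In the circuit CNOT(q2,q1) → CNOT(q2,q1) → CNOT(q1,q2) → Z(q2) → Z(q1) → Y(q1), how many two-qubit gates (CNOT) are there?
3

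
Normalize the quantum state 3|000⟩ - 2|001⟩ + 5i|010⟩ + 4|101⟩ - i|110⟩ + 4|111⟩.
0.356|000⟩ - 0.2374|001⟩ + 0.5934i|010⟩ + 0.4747|101⟩ - 0.1187i|110⟩ + 0.4747|111⟩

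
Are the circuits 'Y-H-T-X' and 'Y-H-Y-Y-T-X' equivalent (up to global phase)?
Yes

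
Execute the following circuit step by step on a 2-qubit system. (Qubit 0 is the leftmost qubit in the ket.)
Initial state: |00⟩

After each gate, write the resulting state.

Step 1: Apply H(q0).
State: 1/√2|00⟩ + 1/√2|10⟩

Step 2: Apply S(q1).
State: 1/√2|00⟩ + 1/√2|10⟩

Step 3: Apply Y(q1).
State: (1/√2)i|01⟩ + (1/√2)i|11⟩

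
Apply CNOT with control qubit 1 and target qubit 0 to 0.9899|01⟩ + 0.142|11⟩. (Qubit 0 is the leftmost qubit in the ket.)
0.142|01⟩ + 0.9899|11⟩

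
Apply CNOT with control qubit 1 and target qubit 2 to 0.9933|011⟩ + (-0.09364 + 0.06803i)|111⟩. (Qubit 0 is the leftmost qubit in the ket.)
0.9933|010⟩ + (-0.09364 + 0.06803i)|110⟩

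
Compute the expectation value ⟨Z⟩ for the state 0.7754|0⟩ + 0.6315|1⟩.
0.2025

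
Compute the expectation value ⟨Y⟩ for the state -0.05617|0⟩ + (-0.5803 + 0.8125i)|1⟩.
-0.09128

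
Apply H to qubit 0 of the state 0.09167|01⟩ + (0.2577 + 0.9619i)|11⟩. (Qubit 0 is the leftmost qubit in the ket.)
(0.247 + 0.6802i)|01⟩ + (-0.1174 - 0.6802i)|11⟩

H on qubit 0 mixes each pair of kets that differ only in qubit 0: amplitudes (a, b) of (|…0…⟩, |…1…⟩) become ((a + b)/√2, (a − b)/√2). Kets absent from the input have amplitude 0.
(|01⟩, |11⟩): (a, b) = (0.09167, (0.2577 + 0.9619i)) → ((0.247 + 0.6802i), (-0.1174 - 0.6802i))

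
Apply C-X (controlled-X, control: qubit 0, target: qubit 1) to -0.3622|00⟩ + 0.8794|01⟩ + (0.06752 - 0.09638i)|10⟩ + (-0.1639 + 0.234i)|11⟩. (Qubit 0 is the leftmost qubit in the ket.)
-0.3622|00⟩ + 0.8794|01⟩ + (-0.1639 + 0.234i)|10⟩ + (0.06752 - 0.09638i)|11⟩

C-X leaves the control-|0⟩ kets |00⟩, |01⟩ unchanged and applies X to qubit 1 on the control-|1⟩ pair (|10⟩, |11⟩).
X = [[0, 1], [1, 0]].
With a = amp(|10⟩) = (0.06752 - 0.09638i) and b = amp(|11⟩) = (-0.1639 + 0.234i):
new amp(|10⟩) = (1)·b = (-0.1639 + 0.234i)
new amp(|11⟩) = (1)·a = (0.06752 - 0.09638i)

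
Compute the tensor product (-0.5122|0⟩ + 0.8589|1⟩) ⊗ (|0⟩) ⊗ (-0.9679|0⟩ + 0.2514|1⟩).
0.4958|000⟩ - 0.1288|001⟩ - 0.8313|100⟩ + 0.2159|101⟩

amp(|b₁b₂…⟩) = product of the factor amplitudes for bits b₁, b₂, …; only kets whose every factor amplitude is nonzero survive.
|000⟩: (-0.5122)(1)(-0.9679) = 0.4958
|001⟩: (-0.5122)(1)(0.2514) = -0.1288
|100⟩: (0.8589)(1)(-0.9679) = -0.8313
|101⟩: (0.8589)(1)(0.2514) = 0.2159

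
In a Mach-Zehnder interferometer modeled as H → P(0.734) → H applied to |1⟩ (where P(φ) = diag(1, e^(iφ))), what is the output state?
(0.1287 - 0.3349i)|0⟩ + (0.8713 + 0.3349i)|1⟩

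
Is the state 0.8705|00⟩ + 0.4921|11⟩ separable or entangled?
Entangled

Writing the state as a|00⟩ + b|01⟩ + c|10⟩ + d|11⟩, it is a product state iff ad − bc = 0.
Here (a, b, c, d) = (0.8705, 0, 0, 0.4921): ad − bc = (0.8705)(0.4921) − (0)(0) = 0.4284 ≠ 0, so the state is entangled.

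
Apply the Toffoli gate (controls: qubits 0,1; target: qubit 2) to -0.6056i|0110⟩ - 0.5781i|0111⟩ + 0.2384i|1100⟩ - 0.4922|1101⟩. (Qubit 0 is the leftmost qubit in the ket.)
-0.6056i|0110⟩ - 0.5781i|0111⟩ + 0.2384i|1110⟩ - 0.4922|1111⟩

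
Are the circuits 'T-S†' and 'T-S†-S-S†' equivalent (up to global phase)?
Yes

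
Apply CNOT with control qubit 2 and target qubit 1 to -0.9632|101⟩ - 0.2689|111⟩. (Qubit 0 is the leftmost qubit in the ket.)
-0.2689|101⟩ - 0.9632|111⟩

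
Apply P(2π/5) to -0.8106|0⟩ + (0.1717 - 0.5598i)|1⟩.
-0.8106|0⟩ + (0.5855 - 0.009691i)|1⟩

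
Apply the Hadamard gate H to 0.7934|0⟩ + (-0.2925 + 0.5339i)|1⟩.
(0.3542 + 0.3775i)|0⟩ + (0.7678 - 0.3775i)|1⟩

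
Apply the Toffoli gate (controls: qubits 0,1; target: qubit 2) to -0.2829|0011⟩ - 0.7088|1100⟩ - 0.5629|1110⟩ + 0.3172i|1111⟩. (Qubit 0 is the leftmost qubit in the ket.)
-0.2829|0011⟩ - 0.5629|1100⟩ + 0.3172i|1101⟩ - 0.7088|1110⟩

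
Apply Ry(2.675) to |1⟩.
-0.9729|0⟩ + 0.2312|1⟩

Ry(2.675) = [[cos(θ/2), −sin(θ/2)], [sin(θ/2), cos(θ/2)]]; θ = 2.675, cos(θ/2) ≈ 0.231186, sin(θ/2) ≈ 0.97291.
With a = amp(|0⟩) = 0 and b = amp(|1⟩) = 1:
new amp(|0⟩) = (0.231186)·a + (-0.97291)·b = -0.9729
new amp(|1⟩) = (0.97291)·a + (0.231186)·b = 0.2312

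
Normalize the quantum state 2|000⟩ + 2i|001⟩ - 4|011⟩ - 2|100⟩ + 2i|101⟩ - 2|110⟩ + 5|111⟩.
0.2561|000⟩ + 0.2561i|001⟩ - 0.5121|011⟩ - 0.2561|100⟩ + 0.2561i|101⟩ - 0.2561|110⟩ + 0.6402|111⟩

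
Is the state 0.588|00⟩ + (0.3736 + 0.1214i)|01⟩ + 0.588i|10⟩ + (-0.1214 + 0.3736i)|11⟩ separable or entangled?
Separable

Writing the state as a|00⟩ + b|01⟩ + c|10⟩ + d|11⟩, it is a product state iff ad − bc = 0.
Here (a, b, c, d) = (0.588, (0.3736 + 0.1214i), 0.588i, (-0.1214 + 0.3736i)): ad − bc = (0.588)(-0.1214 + 0.3736i) − (0.3736 + 0.1214i)(0.588i) = 0, so the state is separable.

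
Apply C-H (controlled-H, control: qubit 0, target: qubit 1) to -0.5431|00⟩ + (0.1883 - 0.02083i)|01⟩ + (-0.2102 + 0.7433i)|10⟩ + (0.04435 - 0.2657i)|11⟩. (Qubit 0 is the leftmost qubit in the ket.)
-0.5431|00⟩ + (0.1883 - 0.02083i)|01⟩ + (-0.1173 + 0.3377i)|10⟩ + (-0.18 + 0.7135i)|11⟩

C-H leaves the control-|0⟩ kets |00⟩, |01⟩ unchanged and applies H to qubit 1 on the control-|1⟩ pair (|10⟩, |11⟩).
H = [[1/√2, 1/√2], [1/√2, -1/√2]].
With a = amp(|10⟩) = (-0.2102 + 0.7433i) and b = amp(|11⟩) = (0.04435 - 0.2657i):
new amp(|10⟩) = (1/√2)·a + (1/√2)·b = (-0.1173 + 0.3377i)
new amp(|11⟩) = (1/√2)·a + (-1/√2)·b = (-0.18 + 0.7135i)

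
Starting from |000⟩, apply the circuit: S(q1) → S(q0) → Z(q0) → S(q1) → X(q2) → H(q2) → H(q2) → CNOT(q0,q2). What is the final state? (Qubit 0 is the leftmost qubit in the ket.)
|001⟩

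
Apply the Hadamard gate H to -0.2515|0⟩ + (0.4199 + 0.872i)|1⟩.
(0.1191 + 0.6166i)|0⟩ + (-0.4748 - 0.6166i)|1⟩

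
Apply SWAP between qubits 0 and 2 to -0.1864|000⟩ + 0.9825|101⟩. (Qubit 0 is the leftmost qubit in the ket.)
-0.1864|000⟩ + 0.9825|101⟩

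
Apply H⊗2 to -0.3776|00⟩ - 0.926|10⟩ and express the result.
-0.6518|00⟩ - 0.6518|01⟩ + 0.2742|10⟩ + 0.2742|11⟩

H⊗2 gives amp(|y⟩) = (1/2) Σ_x (−1)^(x·y) amp(|x⟩), where x·y is the number of positions in which both x and y have a 1.
|00⟩: (-0.3776 - 0.926)/2 = -0.6518
|01⟩: (-0.3776 - 0.926)/2 = -0.6518
|10⟩: (-0.3776 + 0.926)/2 = 0.2742
|11⟩: (-0.3776 + 0.926)/2 = 0.2742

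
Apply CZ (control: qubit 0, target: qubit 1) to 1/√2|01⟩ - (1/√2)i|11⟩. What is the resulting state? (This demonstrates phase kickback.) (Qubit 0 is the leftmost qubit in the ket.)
1/√2|01⟩ + (1/√2)i|11⟩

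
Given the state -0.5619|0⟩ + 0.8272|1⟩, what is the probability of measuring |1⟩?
0.6843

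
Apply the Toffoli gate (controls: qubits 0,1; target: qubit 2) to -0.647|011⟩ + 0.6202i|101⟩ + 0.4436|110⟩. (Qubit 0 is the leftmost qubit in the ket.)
-0.647|011⟩ + 0.6202i|101⟩ + 0.4436|111⟩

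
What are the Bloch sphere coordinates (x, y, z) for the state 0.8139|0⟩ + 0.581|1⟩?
(0.9458, 0, 0.3249)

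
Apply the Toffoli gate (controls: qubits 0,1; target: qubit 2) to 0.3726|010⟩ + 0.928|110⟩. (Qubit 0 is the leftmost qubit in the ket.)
0.3726|010⟩ + 0.928|111⟩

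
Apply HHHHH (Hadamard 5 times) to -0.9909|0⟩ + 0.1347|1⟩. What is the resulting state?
-0.6054|0⟩ - 0.7959|1⟩

H² = I, so H^5 = H: a single Hadamard. With (a, b) = (-0.9909, 0.1347), H gives ((a + b)/√2, (a − b)/√2) = (-0.6054, -0.7959).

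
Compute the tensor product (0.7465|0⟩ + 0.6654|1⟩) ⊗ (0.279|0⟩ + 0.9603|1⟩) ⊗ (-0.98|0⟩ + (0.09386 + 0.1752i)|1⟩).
-0.2041|000⟩ + (0.01955 + 0.03649i)|001⟩ - 0.7025|010⟩ + (0.06728 + 0.1256i)|011⟩ - 0.1819|100⟩ + (0.01742 + 0.03253i)|101⟩ - 0.6262|110⟩ + (0.05998 + 0.1119i)|111⟩

amp(|b₁b₂…⟩) = product of the factor amplitudes for bits b₁, b₂, …; only kets whose every factor amplitude is nonzero survive.
|000⟩: (0.7465)(0.279)(-0.98) = -0.2041
|001⟩: (0.7465)(0.279)(0.09386 + 0.1752i) = (0.01955 + 0.03649i)
|010⟩: (0.7465)(0.9603)(-0.98) = -0.7025
|011⟩: (0.7465)(0.9603)(0.09386 + 0.1752i) = (0.06728 + 0.1256i)
|100⟩: (0.6654)(0.279)(-0.98) = -0.1819
|101⟩: (0.6654)(0.279)(0.09386 + 0.1752i) = (0.01742 + 0.03253i)
|110⟩: (0.6654)(0.9603)(-0.98) = -0.6262
|111⟩: (0.6654)(0.9603)(0.09386 + 0.1752i) = (0.05998 + 0.1119i)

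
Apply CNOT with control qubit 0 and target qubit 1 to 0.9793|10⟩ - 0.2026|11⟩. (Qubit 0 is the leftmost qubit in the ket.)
-0.2026|10⟩ + 0.9793|11⟩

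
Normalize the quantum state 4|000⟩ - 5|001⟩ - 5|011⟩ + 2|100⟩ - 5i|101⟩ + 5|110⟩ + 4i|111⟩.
0.343|000⟩ - 0.4287|001⟩ - 0.4287|011⟩ + 0.1715|100⟩ - 0.4287i|101⟩ + 0.4287|110⟩ + 0.343i|111⟩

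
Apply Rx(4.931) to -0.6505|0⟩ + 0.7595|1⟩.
(0.5074 - 0.4753i)|0⟩ + (-0.5924 + 0.4071i)|1⟩

Rx(4.931) = [[cos(θ/2), −i·sin(θ/2)], [−i·sin(θ/2), cos(θ/2)]]; θ = 4.931, cos(θ/2) ≈ -0.780024, sin(θ/2) ≈ 0.62575.
With a = amp(|0⟩) = -0.6505 and b = amp(|1⟩) = 0.7595:
new amp(|0⟩) = (-0.780024)·a + (-0.62575i)·b = (0.5074 - 0.4753i)
new amp(|1⟩) = (-0.62575i)·a + (-0.780024)·b = (-0.5924 + 0.4071i)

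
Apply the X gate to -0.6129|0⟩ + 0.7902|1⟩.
0.7902|0⟩ - 0.6129|1⟩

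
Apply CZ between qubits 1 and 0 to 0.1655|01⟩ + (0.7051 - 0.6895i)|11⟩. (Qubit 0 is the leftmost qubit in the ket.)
0.1655|01⟩ + (-0.7051 + 0.6895i)|11⟩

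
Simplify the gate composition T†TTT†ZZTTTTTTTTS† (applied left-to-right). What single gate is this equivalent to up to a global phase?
S†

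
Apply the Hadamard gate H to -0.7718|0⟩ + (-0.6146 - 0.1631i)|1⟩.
(-0.9803 - 0.1153i)|0⟩ + (-0.1112 + 0.1153i)|1⟩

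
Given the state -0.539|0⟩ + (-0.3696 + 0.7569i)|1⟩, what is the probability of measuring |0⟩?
0.2905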